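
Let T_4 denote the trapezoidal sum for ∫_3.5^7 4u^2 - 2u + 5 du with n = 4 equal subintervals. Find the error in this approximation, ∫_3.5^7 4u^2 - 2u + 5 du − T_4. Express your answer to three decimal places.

Exact integral: ∫_3.5^7 f(u) du ≈ 380.91667.
T_4 = 382.703125.
Error ≈ 380.91667 − 382.703125 ≈ -1.786.

-1.786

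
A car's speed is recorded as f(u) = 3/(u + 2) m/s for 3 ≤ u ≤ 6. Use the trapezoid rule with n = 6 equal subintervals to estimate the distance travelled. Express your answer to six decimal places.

Δu = (6 − 3)/6 = 0.5.
f(3) = 0.6, f(3.5) = 6/11, f(4) = 0.5, f(4.5) = 6/13, f(5) = 3/7, f(5.5) = 0.4, f(6) = 0.375.
T_6 = (Δu/2)·[f(u_0) + 2f(u_1) + ... + 2f(u_{5}) + f(u_6)].
Sum ≈ 1.411532.

1.411532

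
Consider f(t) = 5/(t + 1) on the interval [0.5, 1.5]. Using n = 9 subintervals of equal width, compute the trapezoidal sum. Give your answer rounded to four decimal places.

2.5556

Δt = (1.5 − 0.5)/9 = 1/9.
f(0.5) = 10/3, f(11/18) = 90/29, f(13/18) = 90/31, f(5/6) = 30/11, f(17/18) = 18/7, f(19/18) = 90/37, f(7/6) = 30/13, f(23/18) = 90/41, f(25/18) = 90/43, f(1.5) = 2.
T_9 = (Δt/2)·[f(t_0) + 2f(t_1) + ... + 2f(t_{8}) + f(t_9)].
Sum ≈ 2.5556.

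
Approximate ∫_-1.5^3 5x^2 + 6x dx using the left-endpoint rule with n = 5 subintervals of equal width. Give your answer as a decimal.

46.575

Δx = (3 − (-1.5))/5 = 0.9.
Left endpoints: -1.5, -0.6, 0.3, 1.2, 2.1.
f(-1.5) = 2.25, f(-0.6) = -1.8, f(0.3) = 2.25, f(1.2) = 14.4, f(2.1) = 34.65.
Sum = Δx · [f(-1.5) + f(-0.6) + f(0.3) + f(1.2) + f(2.1)].
Sum = 46.575.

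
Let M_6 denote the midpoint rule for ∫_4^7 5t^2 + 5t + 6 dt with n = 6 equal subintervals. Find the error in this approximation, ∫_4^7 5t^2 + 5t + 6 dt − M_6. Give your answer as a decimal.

0.3125

Exact integral: ∫_4^7 f(t) dt = 565.5.
M_6 = 565.1875.
Error = 565.5 − 565.1875 = 0.3125.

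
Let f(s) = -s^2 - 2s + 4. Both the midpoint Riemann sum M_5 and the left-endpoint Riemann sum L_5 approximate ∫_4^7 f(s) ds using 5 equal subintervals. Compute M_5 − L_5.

-11.43

M_5 = -113.91.
L_5 = -102.48.
M_5 − L_5 = -11.43.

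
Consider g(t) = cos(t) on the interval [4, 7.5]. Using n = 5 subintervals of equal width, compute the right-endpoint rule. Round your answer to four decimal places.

Δt = (7.5 − 4)/5 = 0.7.
Right endpoints: 4.7, 5.4, 6.1, 6.8, 7.5.
g(4.7) ≈ -0.0124, g(5.4) ≈ 0.6347, g(6.1) ≈ 0.9833, g(6.8) ≈ 0.8694, g(7.5) ≈ 0.3466.
Sum = Δt · [g(4.7) + g(5.4) + g(6.1) + g(6.8) + g(7.5)].
Sum ≈ 1.9751.

1.9751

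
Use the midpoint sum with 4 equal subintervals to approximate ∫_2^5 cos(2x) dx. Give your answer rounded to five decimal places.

0.11706

Δx = (5 − 2)/4 = 0.75.
Midpoints: 2.375, 3.125, 3.875, 4.625.
f(2.375) ≈ 0.03760, f(3.125) ≈ 0.99945, f(3.875) ≈ 0.10379, f(4.625) ≈ -0.98477.
Sum = Δx · [f(2.375) + f(3.125) + f(3.875) + f(4.625)].
Sum ≈ 0.11706.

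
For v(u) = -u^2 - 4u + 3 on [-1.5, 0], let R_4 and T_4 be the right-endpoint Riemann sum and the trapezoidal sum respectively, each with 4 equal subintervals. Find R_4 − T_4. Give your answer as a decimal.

R_4 = 7.13671875.
T_4 = 7.83984375.
R_4 − T_4 = -0.703125.

-0.703125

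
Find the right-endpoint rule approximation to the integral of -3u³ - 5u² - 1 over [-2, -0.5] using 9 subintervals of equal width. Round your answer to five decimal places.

Δu = (-0.5 − (-2))/9 = 1/6.
Right endpoints: -11/6, -5/3, -1.5, -4/3, -7/6, -1, -5/6, -2/3, -0.5.
f(-11/6) = 49/72, f(-5/3) = -1, f(-1.5) = -2.125, f(-4/3) = -25/9, f(-7/6) = -73/24, f(-1) = -3, f(-5/6) = -197/72, f(-2/3) = -7/3, f(-0.5) = -1.875.
Sum = Δu · [f(-11/6) + f(-5/3) + f(-1.5) + ...].
Sum ≈ -3.03472.

-3.03472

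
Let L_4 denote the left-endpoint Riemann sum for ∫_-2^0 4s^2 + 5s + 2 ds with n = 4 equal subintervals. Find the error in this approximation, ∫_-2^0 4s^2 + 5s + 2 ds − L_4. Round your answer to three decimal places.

-1.833

Exact integral: ∫_-2^0 f(s) ds ≈ 4.66667.
L_4 = 6.5.
Error ≈ 4.66667 − 6.5 ≈ -1.833.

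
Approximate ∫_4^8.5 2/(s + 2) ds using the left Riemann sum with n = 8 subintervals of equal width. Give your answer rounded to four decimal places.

1.1604

Δs = (8.5 − 4)/8 = 0.5625.
Left endpoints: 4, 4.5625, 5.125, 5.6875, 6.25, 6.8125, 7.375, 7.9375.
f(4) = 1/3, f(4.5625) = 32/105, f(5.125) = 16/57, f(5.6875) = 32/123, f(6.25) = 8/33, f(6.8125) = 32/141, f(7.375) = 16/75, f(7.9375) = 32/159.
Sum = Δs · [f(4) + f(4.5625) + f(5.125) + ...].
Sum ≈ 1.1604.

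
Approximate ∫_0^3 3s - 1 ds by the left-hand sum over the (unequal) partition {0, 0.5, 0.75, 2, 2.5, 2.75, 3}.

7.125

Subinterval widths: 0.5, 0.25, 1.25, 0.5, 0.25, 0.25.
Left endpoints: 0, 0.5, 0.75, 2, 2.5, 2.75.
f(0) = -1, f(0.5) = 0.5, f(0.75) = 1.25, f(2) = 5, f(2.5) = 6.5, f(2.75) = 7.25.
Sum = Σ Δs_i · f(s_i).
Sum = 7.125.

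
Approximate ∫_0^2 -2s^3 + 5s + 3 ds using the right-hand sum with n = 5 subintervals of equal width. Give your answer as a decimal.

6.48

Δs = (2 − 0)/5 = 0.4.
Right endpoints: 0.4, 0.8, 1.2, 1.6, 2.
f(0.4) = 4.872, f(0.8) = 5.976, f(1.2) = 5.544, f(1.6) = 2.808, f(2) = -3.
Sum = Δs · [f(0.4) + f(0.8) + f(1.2) + f(1.6) + f(2)].
Sum = 6.48.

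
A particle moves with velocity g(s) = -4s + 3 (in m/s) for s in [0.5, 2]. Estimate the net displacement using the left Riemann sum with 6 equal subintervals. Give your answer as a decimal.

-2.25

Δs = (2 − 0.5)/6 = 0.25.
Left endpoints: 0.5, 0.75, 1, 1.25, 1.5, 1.75.
g(0.5) = 1, g(0.75) = 0, g(1) = -1, g(1.25) = -2, g(1.5) = -3, g(1.75) = -4.
Sum = Δs · [g(0.5) + g(0.75) + g(1) + ...].
Sum = -2.25.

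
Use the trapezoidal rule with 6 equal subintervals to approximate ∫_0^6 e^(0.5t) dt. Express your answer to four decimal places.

38.9630

Δt = (6 − 0)/6 = 1.
f(0) ≈ 1.0000, f(1) ≈ 1.6487, f(2) ≈ 2.7183, f(3) ≈ 4.4817, f(4) ≈ 7.3891, f(5) ≈ 12.1825, f(6) ≈ 20.0855.
T_6 = (Δt/2)·[f(t_0) + 2f(t_1) + ... + 2f(t_{5}) + f(t_6)].
Sum ≈ 38.9630.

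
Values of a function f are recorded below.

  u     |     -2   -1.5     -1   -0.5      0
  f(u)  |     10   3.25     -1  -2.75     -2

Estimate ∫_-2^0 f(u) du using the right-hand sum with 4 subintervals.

-1.25

Δu = 0.5.
Sum = 0.5·[3.25 + (-1) + (-2.75) + (-2)] = -1.25.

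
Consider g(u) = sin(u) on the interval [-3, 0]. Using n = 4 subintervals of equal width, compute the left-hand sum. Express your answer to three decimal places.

-1.949

Δu = (0 − (-3))/4 = 0.75.
Left endpoints: -3, -2.25, -1.5, -0.75.
g(-3) ≈ -0.141, g(-2.25) ≈ -0.778, g(-1.5) ≈ -0.997, g(-0.75) ≈ -0.682.
Sum = Δu · [g(-3) + g(-2.25) + g(-1.5) + g(-0.75)].
Sum ≈ -1.949.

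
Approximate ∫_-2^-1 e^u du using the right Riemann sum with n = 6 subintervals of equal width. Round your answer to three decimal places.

0.252

Δu = (-1 − (-2))/6 = 1/6.
Right endpoints: -11/6, -5/3, -1.5, -4/3, -7/6, -1.
f(-11/6) ≈ 0.160, f(-5/3) ≈ 0.189, f(-1.5) ≈ 0.223, f(-4/3) ≈ 0.264, f(-7/6) ≈ 0.311, f(-1) ≈ 0.368.
Sum = Δu · [f(-11/6) + f(-5/3) + f(-1.5) + ...].
Sum ≈ 0.252.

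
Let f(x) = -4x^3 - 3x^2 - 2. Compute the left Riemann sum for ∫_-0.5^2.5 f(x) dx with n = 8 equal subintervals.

-46.6171875

Δx = (2.5 − (-0.5))/8 = 0.375.
Left endpoints: -0.5, -0.125, 0.25, 0.625, 1, 1.375, 1.75, 2.125.
f(-0.5) = -2.25, f(-0.125) = -2.0390625, f(0.25) = -2.25, f(0.625) = -4.1484375, f(1) = -9, f(1.375) = -18.0703125, f(1.75) = -32.625, f(2.125) = -53.9296875.
Sum = Δx · [f(-0.5) + f(-0.125) + f(0.25) + ...].
Sum = -46.6171875.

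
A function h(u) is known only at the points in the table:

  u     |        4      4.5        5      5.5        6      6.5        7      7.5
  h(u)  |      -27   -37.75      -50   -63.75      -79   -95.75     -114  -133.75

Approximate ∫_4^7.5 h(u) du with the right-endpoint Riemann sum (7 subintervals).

-287

Δu = 0.5.
Sum = 0.5·[(-37.75) + (-50) + (-63.75) + (-79) + (-95.75) + (-114) + (-133.75)] = -287.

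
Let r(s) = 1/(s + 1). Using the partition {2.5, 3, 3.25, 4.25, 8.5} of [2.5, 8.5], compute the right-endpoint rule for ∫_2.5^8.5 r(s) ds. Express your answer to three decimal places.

0.822

Subinterval widths: 0.5, 0.25, 1, 4.25.
Right endpoints: 3, 3.25, 4.25, 8.5.
r(3) = 0.25, r(3.25) = 4/17, r(4.25) = 4/21, r(8.5) = 2/19.
Sum = Σ Δs_i · r(s_i).
Sum ≈ 0.822.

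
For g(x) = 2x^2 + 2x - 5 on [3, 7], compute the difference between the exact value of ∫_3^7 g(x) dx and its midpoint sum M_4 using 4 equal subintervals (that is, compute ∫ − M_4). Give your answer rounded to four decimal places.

Exact integral: ∫_3^7 g(x) dx ≈ 230.666667.
M_4 = 230.
Error ≈ 230.666667 − 230 ≈ 0.6667.

0.6667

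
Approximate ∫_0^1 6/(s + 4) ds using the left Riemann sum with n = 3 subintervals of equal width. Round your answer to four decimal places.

1.3901

Δs = (1 − 0)/3 = 1/3.
Left endpoints: 0, 1/3, 2/3.
f(0) = 1.5, f(1/3) = 18/13, f(2/3) = 9/7.
Sum = Δs · [f(0) + f(1/3) + f(2/3)].
Sum ≈ 1.3901.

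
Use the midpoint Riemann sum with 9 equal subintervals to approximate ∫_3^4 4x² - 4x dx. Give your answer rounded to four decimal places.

Δx = (4 − 3)/9 = 1/9.
Midpoints: 55/18, 19/6, 59/18, 61/18, 3.5, 65/18, 67/18, 23/6, 71/18.
f(55/18) = 2035/81, f(19/6) = 247/9, f(59/18) = 2419/81, f(61/18) = 2623/81, f(3.5) = 35, f(65/18) = 3055/81, f(67/18) = 3283/81, f(23/6) = 391/9, f(71/18) = 3763/81.
Sum = Δx · [f(55/18) + f(19/6) + f(59/18) + ...].
Sum ≈ 35.3292.

35.3292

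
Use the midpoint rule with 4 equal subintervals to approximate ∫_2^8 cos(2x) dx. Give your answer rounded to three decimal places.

Δx = (8 − 2)/4 = 1.5.
Midpoints: 2.75, 4.25, 5.75, 7.25.
f(2.75) ≈ 0.709, f(4.25) ≈ -0.602, f(5.75) ≈ 0.483, f(7.25) ≈ -0.355.
Sum = Δx · [f(2.75) + f(4.25) + f(5.75) + f(7.25)].
Sum ≈ 0.353.

0.353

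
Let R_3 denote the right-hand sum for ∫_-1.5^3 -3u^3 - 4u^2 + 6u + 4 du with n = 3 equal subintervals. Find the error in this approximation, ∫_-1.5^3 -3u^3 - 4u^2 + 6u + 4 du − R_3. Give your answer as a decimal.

86.484375

Exact integral: ∫_-1.5^3 f(u) du = -59.203125.
R_3 = -145.6875.
Error = -59.203125 − (-145.6875) = 86.484375.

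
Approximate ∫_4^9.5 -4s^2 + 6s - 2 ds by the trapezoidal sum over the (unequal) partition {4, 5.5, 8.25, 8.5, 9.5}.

-862.875

Subinterval widths: 1.5, 2.75, 0.25, 1.
f(4) = -42, f(5.5) = -90, f(8.25) = -224.75, f(8.5) = -240, f(9.5) = -306.
On each subinterval the trapezoid contributes (Δs_i/2)·[f(s_{i-1}) + f(s_i)].
Sum = -862.875.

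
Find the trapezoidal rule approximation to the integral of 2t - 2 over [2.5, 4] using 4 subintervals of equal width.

Δt = (4 − 2.5)/4 = 0.375.
f(2.5) = 3, f(2.875) = 3.75, f(3.25) = 4.5, f(3.625) = 5.25, f(4) = 6.
T_4 = (Δt/2)·[f(t_0) + 2f(t_1) + 2f(t_2) + 2f(t_3) + f(t_4)].
Sum = 6.75.

6.75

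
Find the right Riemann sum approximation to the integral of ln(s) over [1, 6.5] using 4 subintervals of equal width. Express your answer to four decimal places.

Δs = (6.5 − 1)/4 = 1.375.
Right endpoints: 2.375, 3.75, 5.125, 6.5.
f(2.375) ≈ 0.8650, f(3.75) ≈ 1.3218, f(5.125) ≈ 1.6341, f(6.5) ≈ 1.8718.
Sum = Δs · [f(2.375) + f(3.75) + f(5.125) + f(6.5)].
Sum ≈ 7.8274.

7.8274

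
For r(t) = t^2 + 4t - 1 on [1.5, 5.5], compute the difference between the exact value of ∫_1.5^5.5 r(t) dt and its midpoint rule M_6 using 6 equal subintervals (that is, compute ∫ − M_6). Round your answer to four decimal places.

0.1481

Exact integral: ∫_1.5^5.5 r(t) dt ≈ 106.333333.
M_6 ≈ 106.185185.
Error ≈ 106.333333 − 106.185185 ≈ 0.1481.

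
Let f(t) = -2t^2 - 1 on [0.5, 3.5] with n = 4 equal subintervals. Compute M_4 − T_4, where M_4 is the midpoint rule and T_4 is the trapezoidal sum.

0.84375

M_4 = -31.21875.
T_4 = -32.0625.
M_4 − T_4 = 0.84375.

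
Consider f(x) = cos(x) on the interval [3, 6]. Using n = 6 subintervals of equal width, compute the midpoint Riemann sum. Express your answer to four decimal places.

-0.4249

Δx = (6 − 3)/6 = 0.5.
Midpoints: 3.25, 3.75, 4.25, 4.75, 5.25, 5.75.
f(3.25) ≈ -0.9941, f(3.75) ≈ -0.8206, f(4.25) ≈ -0.4461, f(4.75) ≈ 0.0376, f(5.25) ≈ 0.5121, f(5.75) ≈ 0.8612.
Sum = Δx · [f(3.25) + f(3.75) + f(4.25) + ...].
Sum ≈ -0.4249.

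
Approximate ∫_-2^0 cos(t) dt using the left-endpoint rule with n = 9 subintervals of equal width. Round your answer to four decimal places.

0.7482

Δt = (0 − (-2))/9 = 2/9.
Left endpoints: -2, -16/9, -14/9, -4/3, -10/9, -8/9, -2/3, -4/9, -2/9.
f(-2) ≈ -0.4161, f(-16/9) ≈ -0.2055, f(-14/9) ≈ 0.0152, f(-4/3) ≈ 0.2352, f(-10/9) ≈ 0.4437, f(-8/9) ≈ 0.6303, f(-2/3) ≈ 0.7859, f(-4/9) ≈ 0.9028, f(-2/9) ≈ 0.9754.
Sum = Δt · [f(-2) + f(-16/9) + f(-14/9) + ...].
Sum ≈ 0.7482.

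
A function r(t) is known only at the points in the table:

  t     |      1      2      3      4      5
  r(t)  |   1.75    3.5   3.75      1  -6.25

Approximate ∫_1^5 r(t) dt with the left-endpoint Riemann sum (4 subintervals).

10

Δt = 1.
Sum = 1·[1.75 + 3.5 + 3.75 + 1] = 10.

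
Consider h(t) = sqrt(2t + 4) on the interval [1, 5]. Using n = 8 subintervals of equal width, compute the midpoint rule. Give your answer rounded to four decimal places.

12.5636

Δt = (5 − 1)/8 = 0.5.
Midpoints: 1.25, 1.75, 2.25, 2.75, 3.25, 3.75, 4.25, 4.75.
h(1.25) ≈ 2.5495, h(1.75) ≈ 2.7386, h(2.25) ≈ 2.9155, h(2.75) ≈ 3.0822, h(3.25) ≈ 3.2404, h(3.75) ≈ 3.3912, h(4.25) ≈ 3.5355, h(4.75) ≈ 3.6742.
Sum = Δt · [h(1.25) + h(1.75) + h(2.25) + ...].
Sum ≈ 12.5636.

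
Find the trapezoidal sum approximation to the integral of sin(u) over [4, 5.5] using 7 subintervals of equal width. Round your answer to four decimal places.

-1.3571

Δu = (5.5 − 4)/7 = 3/14.
f(4) ≈ -0.7568, f(59/14) ≈ -0.8785, f(31/7) ≈ -0.9600, f(65/14) ≈ -0.9976, f(34/7) ≈ -0.9895, f(71/14) ≈ -0.9362, f(37/7) ≈ -0.8401, f(5.5) ≈ -0.7055.
T_7 = (Δu/2)·[f(u_0) + 2f(u_1) + ... + 2f(u_{6}) + f(u_7)].
Sum ≈ -1.3571.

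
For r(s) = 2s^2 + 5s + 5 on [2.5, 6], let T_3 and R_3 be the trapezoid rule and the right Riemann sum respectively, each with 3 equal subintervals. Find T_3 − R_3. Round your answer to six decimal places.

-44.916667

T_3 ≈ 227.04629630.
R_3 ≈ 271.96296296.
T_3 − R_3 ≈ -44.916667.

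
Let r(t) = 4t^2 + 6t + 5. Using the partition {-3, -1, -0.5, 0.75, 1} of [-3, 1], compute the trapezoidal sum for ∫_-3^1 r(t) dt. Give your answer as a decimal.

Subinterval widths: 2, 0.5, 1.25, 0.25.
r(-3) = 23, r(-1) = 3, r(-0.5) = 3, r(0.75) = 11.75, r(1) = 15.
On each subinterval the trapezoid contributes (Δt_i/2)·[r(t_{i-1}) + r(t_i)].
Sum = 40.0625.

40.0625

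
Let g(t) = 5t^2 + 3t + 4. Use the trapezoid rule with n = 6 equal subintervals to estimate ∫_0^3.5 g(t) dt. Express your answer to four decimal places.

104.8258

Δt = (3.5 − 0)/6 = 7/12.
g(0) = 4, g(7/12) = 1073/144, g(7/6) = 515/36, g(1.75) = 24.5625, g(7/3) = 344/9, g(35/12) = 7961/144, g(3.5) = 75.75.
T_6 = (Δt/2)·[g(t_0) + 2g(t_1) + ... + 2g(t_{5}) + g(t_6)].
Sum ≈ 104.8258.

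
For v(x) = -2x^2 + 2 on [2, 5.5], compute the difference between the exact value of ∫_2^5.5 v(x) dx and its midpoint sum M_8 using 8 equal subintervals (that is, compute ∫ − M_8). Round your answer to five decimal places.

Exact integral: ∫_2^5.5 v(x) dx ≈ -98.5833333.
M_8 ≈ -98.4716797.
Error ≈ -98.5833333 − (-98.4716797) ≈ -0.11165.

-0.11165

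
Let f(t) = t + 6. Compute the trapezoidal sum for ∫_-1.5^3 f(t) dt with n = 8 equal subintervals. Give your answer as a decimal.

30.375

Δt = (3 − (-1.5))/8 = 0.5625.
f(-1.5) = 4.5, f(-0.9375) = 5.0625, f(-0.375) = 5.625, f(0.1875) = 6.1875, f(0.75) = 6.75, f(1.3125) = 7.3125, f(1.875) = 7.875, f(2.4375) = 8.4375, f(3) = 9.
T_8 = (Δt/2)·[f(t_0) + 2f(t_1) + ... + 2f(t_{7}) + f(t_8)].
Sum = 30.375.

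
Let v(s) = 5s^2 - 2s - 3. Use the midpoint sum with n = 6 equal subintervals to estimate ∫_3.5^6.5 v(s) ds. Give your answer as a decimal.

346.9375

Δs = (6.5 − 3.5)/6 = 0.5.
Midpoints: 3.75, 4.25, 4.75, 5.25, 5.75, 6.25.
v(3.75) = 59.8125, v(4.25) = 78.8125, v(4.75) = 100.3125, v(5.25) = 124.3125, v(5.75) = 150.8125, v(6.25) = 179.8125.
Sum = Δs · [v(3.75) + v(4.25) + v(4.75) + ...].
Sum = 346.9375.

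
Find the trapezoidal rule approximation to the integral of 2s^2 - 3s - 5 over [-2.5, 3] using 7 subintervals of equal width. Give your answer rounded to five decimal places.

-2.07653

Δs = (3 − (-2.5))/7 = 11/14.
f(-2.5) = 15, f(-12/7) = 295/49, f(-13/14) = -24/49, f(-1/7) = -222/49, f(9/14) = -299/49, f(10/7) = -255/49, f(31/14) = -90/49, f(3) = 4.
T_7 = (Δs/2)·[f(s_0) + 2f(s_1) + ... + 2f(s_{6}) + f(s_7)].
Sum ≈ -2.07653.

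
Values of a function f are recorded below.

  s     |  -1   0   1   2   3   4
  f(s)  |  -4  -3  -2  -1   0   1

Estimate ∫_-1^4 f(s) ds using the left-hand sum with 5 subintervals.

-10

Δs = 1.
Sum = 1·[(-4) + (-3) + (-2) + (-1) + 0] = -10.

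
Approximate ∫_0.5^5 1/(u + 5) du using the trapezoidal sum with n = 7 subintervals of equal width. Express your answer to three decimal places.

Δu = (5 − 0.5)/7 = 9/14.
f(0.5) = 2/11, f(8/7) = 7/43, f(25/14) = 14/95, f(17/7) = 7/52, f(43/14) = 14/113, f(26/7) = 7/61, f(61/14) = 14/131, f(5) = 0.1.
T_7 = (Δu/2)·[f(u_0) + 2f(u_1) + ... + 2f(u_{6}) + f(u_7)].
Sum ≈ 0.599.

0.599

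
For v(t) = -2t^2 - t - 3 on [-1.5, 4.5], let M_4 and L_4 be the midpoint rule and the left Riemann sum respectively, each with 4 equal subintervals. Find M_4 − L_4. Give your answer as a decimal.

-24.75

M_4 = -87.75.
L_4 = -63.
M_4 − L_4 = -24.75.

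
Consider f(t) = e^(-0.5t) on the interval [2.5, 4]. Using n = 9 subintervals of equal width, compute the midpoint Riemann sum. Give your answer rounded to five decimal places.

0.30225

Δt = (4 − 2.5)/9 = 1/6.
Midpoints: 31/12, 2.75, 35/12, 37/12, 3.25, 41/12, 43/12, 3.75, 47/12.
f(31/12) ≈ 0.27481, f(2.75) ≈ 0.25284, f(35/12) ≈ 0.23262, f(37/12) ≈ 0.21402, f(3.25) ≈ 0.19691, f(41/12) ≈ 0.18117, f(43/12) ≈ 0.16668, f(3.75) ≈ 0.15335, f(47/12) ≈ 0.14109.
Sum = Δt · [f(31/12) + f(2.75) + f(35/12) + ...].
Sum ≈ 0.30225.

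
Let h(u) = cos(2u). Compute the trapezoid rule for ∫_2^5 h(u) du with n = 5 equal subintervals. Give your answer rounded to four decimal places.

Δu = (5 − 2)/5 = 0.6.
h(2) ≈ -0.6536, h(2.6) ≈ 0.4685, h(3.2) ≈ 0.9932, h(3.8) ≈ 0.2513, h(4.4) ≈ -0.8111, h(5) ≈ -0.8391.
T_5 = (Δu/2)·[h(u_0) + 2h(u_1) + ... + 2h(u_{4}) + h(u_5)].
Sum ≈ 0.0933.

0.0933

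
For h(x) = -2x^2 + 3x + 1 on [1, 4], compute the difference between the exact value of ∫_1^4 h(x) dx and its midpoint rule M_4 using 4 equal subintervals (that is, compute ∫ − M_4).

Exact integral: ∫_1^4 h(x) dx = -16.5.
M_4 = -16.21875.
Error = -16.5 − (-16.21875) = -0.28125.

-0.28125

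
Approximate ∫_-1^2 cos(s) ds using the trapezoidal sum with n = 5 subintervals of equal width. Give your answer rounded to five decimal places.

1.69793

Δs = (2 − (-1))/5 = 0.6.
f(-1) ≈ 0.54030, f(-0.4) ≈ 0.92106, f(0.2) ≈ 0.98007, f(0.8) ≈ 0.69671, f(1.4) ≈ 0.16997, f(2) ≈ -0.41615.
T_5 = (Δs/2)·[f(s_0) + 2f(s_1) + ... + 2f(s_{4}) + f(s_5)].
Sum ≈ 1.69793.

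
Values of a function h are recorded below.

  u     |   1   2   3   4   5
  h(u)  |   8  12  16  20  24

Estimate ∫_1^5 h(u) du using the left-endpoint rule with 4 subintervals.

Δu = 1.
Sum = 1·[8 + 12 + 16 + 20] = 56.

56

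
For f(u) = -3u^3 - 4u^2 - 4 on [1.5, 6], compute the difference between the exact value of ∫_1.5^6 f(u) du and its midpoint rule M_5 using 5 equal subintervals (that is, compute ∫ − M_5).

Exact integral: ∫_1.5^6 f(u) du = -1269.703125.
M_5 = -1258.2365625.
Error = -1269.703125 − (-1258.2365625) = -11.4665625.

-11.4665625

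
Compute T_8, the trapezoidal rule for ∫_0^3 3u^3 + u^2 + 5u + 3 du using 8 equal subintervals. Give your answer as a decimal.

102.26953125

Δu = (3 − 0)/8 = 0.375.
f(0) = 3, f(0.375) = 2649/512, f(0.75) = 8.578125, f(1.125) = 7251/512, f(1.5) = 22.875, f(1.875) = 18261/512, f(2.25) = 53.484375, f(2.625) = 39567/512, f(3) = 108.
T_8 = (Δu/2)·[f(u_0) + 2f(u_1) + ... + 2f(u_{7}) + f(u_8)].
Sum = 102.26953125.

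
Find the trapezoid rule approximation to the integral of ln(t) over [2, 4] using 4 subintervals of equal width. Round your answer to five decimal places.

2.15369

Δt = (4 − 2)/4 = 0.5.
f(2) ≈ 0.69315, f(2.5) ≈ 0.91629, f(3) ≈ 1.09861, f(3.5) ≈ 1.25276, f(4) ≈ 1.38629.
T_4 = (Δt/2)·[f(t_0) + 2f(t_1) + 2f(t_2) + 2f(t_3) + f(t_4)].
Sum ≈ 2.15369.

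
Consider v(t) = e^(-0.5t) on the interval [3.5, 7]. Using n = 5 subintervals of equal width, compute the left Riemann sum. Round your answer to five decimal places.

Δt = (7 − 3.5)/5 = 0.7.
Left endpoints: 3.5, 4.2, 4.9, 5.6, 6.3.
v(3.5) ≈ 0.17377, v(4.2) ≈ 0.12246, v(4.9) ≈ 0.08629, v(5.6) ≈ 0.06081, v(6.3) ≈ 0.04285.
Sum = Δt · [v(3.5) + v(4.2) + v(4.9) + v(5.6) + v(6.3)].
Sum ≈ 0.34033.

0.34033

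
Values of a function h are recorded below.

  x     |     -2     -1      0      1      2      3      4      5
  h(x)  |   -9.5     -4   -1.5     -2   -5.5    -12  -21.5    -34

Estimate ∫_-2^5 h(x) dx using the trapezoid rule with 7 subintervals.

-68.25

Δx = 1.
T_7 = (1/2)·[(-9.5) + 2·(-4) + 2·(-1.5) + 2·(-2) + 2·(-5.5) + 2·(-12) + 2·(-21.5) + (-34)] = -68.25.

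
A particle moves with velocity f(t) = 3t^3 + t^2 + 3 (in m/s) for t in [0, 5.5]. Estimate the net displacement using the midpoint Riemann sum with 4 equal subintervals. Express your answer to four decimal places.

Δt = (5.5 − 0)/4 = 1.375.
Midpoints: 0.6875, 2.0625, 3.4375, 4.8125.
f(0.6875) = 18217/4096, f(2.0625) = 137523/4096, f(3.4375) = 559813/4096, f(4.8125) = 1476751/4096.
Sum = Δt · [f(0.6875) + f(2.0625) + f(3.4375) + f(4.8125)].
Sum ≈ 735.9419.

735.9419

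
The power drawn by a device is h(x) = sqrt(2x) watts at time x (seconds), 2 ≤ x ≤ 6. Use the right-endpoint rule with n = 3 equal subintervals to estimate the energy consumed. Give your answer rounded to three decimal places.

12.135

Δx = (6 − 2)/3 = 4/3.
Right endpoints: 10/3, 14/3, 6.
h(10/3) ≈ 2.582, h(14/3) ≈ 3.055, h(6) ≈ 3.464.
Sum = Δx · [h(10/3) + h(14/3) + h(6)].
Sum ≈ 12.135.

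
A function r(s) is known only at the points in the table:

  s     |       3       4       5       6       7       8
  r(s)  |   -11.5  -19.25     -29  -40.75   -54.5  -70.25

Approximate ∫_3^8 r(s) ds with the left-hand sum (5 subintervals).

Δs = 1.
Sum = 1·[(-11.5) + (-19.25) + (-29) + (-40.75) + (-54.5)] = -155.

-155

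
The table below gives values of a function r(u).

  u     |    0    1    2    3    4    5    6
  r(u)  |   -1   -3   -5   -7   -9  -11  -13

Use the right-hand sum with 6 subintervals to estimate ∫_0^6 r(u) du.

Δu = 1.
Sum = 1·[(-3) + (-5) + (-7) + (-9) + (-11) + (-13)] = -48.

-48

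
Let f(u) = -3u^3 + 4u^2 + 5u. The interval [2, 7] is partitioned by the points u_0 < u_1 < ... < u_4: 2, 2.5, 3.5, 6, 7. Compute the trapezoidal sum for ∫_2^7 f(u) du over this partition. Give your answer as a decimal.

Subinterval widths: 0.5, 1, 2.5, 1.
f(2) = 2, f(2.5) = -9.375, f(3.5) = -62.125, f(6) = -474, f(7) = -798.
On each subinterval the trapezoid contributes (Δu_i/2)·[f(u_{i-1}) + f(u_i)].
Sum = -1343.75.

-1343.75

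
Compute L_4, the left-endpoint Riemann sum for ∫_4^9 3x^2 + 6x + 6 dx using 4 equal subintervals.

Δx = (9 − 4)/4 = 1.25.
Left endpoints: 4, 5.25, 6.5, 7.75.
f(4) = 78, f(5.25) = 120.1875, f(6.5) = 171.75, f(7.75) = 232.6875.
Sum = Δx · [f(4) + f(5.25) + f(6.5) + f(7.75)].
Sum = 753.28125.

753.28125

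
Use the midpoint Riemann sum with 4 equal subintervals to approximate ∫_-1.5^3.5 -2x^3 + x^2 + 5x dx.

-28.828125

Δx = (3.5 − (-1.5))/4 = 1.25.
Midpoints: -0.875, 0.375, 1.625, 2.875.
f(-0.875) = -2.26953125, f(0.375) = 1.91015625, f(1.625) = 2.18359375, f(2.875) = -24.88671875.
Sum = Δx · [f(-0.875) + f(0.375) + f(1.625) + f(2.875)].
Sum = -28.828125.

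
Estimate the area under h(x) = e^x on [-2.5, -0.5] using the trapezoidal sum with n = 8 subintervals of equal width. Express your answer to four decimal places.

0.5272

Δx = (-0.5 − (-2.5))/8 = 0.25.
h(-2.5) ≈ 0.0821, h(-2.25) ≈ 0.1054, h(-2) ≈ 0.1353, h(-1.75) ≈ 0.1738, h(-1.5) ≈ 0.2231, h(-1.25) ≈ 0.2865, h(-1) ≈ 0.3679, h(-0.75) ≈ 0.4724, h(-0.5) ≈ 0.6065.
T_8 = (Δx/2)·[h(x_0) + 2h(x_1) + ... + 2h(x_{7}) + h(x_8)].
Sum ≈ 0.5272.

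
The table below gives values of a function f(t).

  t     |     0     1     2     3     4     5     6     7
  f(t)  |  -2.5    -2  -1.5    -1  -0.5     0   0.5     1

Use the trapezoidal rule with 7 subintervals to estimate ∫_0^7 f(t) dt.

Δt = 1.
T_7 = (1/2)·[(-2.5) + 2·(-2) + 2·(-1.5) + 2·(-1) + 2·(-0.5) + 2·0 + 2·0.5 + 1] = -5.25.

-5.25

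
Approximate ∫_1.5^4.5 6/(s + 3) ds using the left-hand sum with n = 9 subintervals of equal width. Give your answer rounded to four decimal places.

3.1556

Δs = (4.5 − 1.5)/9 = 1/3.
Left endpoints: 1.5, 11/6, 13/6, 2.5, 17/6, 19/6, 3.5, 23/6, 25/6.
f(1.5) = 4/3, f(11/6) = 36/29, f(13/6) = 36/31, f(2.5) = 12/11, f(17/6) = 36/35, f(19/6) = 36/37, f(3.5) = 12/13, f(23/6) = 36/41, f(25/6) = 36/43.
Sum = Δs · [f(1.5) + f(11/6) + f(13/6) + ...].
Sum ≈ 3.1556.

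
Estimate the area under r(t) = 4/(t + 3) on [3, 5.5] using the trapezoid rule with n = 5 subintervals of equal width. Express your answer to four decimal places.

1.3944

Δt = (5.5 − 3)/5 = 0.5.
r(3) = 2/3, r(3.5) = 8/13, r(4) = 4/7, r(4.5) = 8/15, r(5) = 0.5, r(5.5) = 8/17.
T_5 = (Δt/2)·[r(t_0) + 2r(t_1) + ... + 2r(t_{4}) + r(t_5)].
Sum ≈ 1.3944.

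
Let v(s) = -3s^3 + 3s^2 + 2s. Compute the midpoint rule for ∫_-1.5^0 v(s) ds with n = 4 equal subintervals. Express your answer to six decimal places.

Δs = (0 − (-1.5))/4 = 0.375.
Midpoints: -1.3125, -0.9375, -0.5625, -0.1875.
v(-1.3125) = 38199/4096, v(-0.9375) = 13245/4096, v(-0.5625) = 1467/4096, v(-0.1875) = -1023/4096.
Sum = Δs · [v(-1.3125) + v(-0.9375) + v(-0.5625) + v(-0.1875)].
Sum ≈ 4.750488.

4.750488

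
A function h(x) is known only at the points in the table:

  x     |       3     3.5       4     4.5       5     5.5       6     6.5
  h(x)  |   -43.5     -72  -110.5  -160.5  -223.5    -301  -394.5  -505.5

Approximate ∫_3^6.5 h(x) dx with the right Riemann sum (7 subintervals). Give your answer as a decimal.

Δx = 0.5.
Sum = 0.5·[(-72) + (-110.5) + (-160.5) + (-223.5) + (-301) + (-394.5) + (-505.5)] = -883.75.

-883.75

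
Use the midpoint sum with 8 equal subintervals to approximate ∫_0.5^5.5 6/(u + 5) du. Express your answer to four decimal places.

3.8774

Δu = (5.5 − 0.5)/8 = 0.625.
Midpoints: 0.8125, 1.4375, 2.0625, 2.6875, 3.3125, 3.9375, 4.5625, 5.1875.
f(0.8125) = 32/31, f(1.4375) = 96/103, f(2.0625) = 96/113, f(2.6875) = 32/41, f(3.3125) = 96/133, f(3.9375) = 96/143, f(4.5625) = 32/51, f(5.1875) = 96/163.
Sum = Δu · [f(0.8125) + f(1.4375) + f(2.0625) + ...].
Sum ≈ 3.8774.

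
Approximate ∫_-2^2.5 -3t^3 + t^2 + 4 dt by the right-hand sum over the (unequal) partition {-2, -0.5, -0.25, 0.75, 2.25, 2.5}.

Subinterval widths: 1.5, 0.25, 1, 1.5, 0.25.
Right endpoints: -0.5, -0.25, 0.75, 2.25, 2.5.
f(-0.5) = 4.625, f(-0.25) = 4.109375, f(0.75) = 3.296875, f(2.25) = -25.109375, f(2.5) = -36.625.
Sum = Σ Δt_i · f(t_i).
Sum = -35.55859375.

-35.55859375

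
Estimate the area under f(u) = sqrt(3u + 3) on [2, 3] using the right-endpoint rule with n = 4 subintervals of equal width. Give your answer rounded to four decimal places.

Δu = (3 − 2)/4 = 0.25.
Right endpoints: 2.25, 2.5, 2.75, 3.
f(2.25) ≈ 3.1225, f(2.5) ≈ 3.2404, f(2.75) ≈ 3.3541, f(3) ≈ 3.4641.
Sum = Δu · [f(2.25) + f(2.5) + f(2.75) + f(3)].
Sum ≈ 3.2953.

3.2953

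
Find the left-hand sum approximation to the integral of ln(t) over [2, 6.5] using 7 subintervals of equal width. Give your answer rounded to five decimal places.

5.88970

Δt = (6.5 − 2)/7 = 9/14.
Left endpoints: 2, 37/14, 23/7, 55/14, 32/7, 73/14, 41/7.
f(2) ≈ 0.69315, f(37/14) ≈ 0.97186, f(23/7) ≈ 1.18958, f(55/14) ≈ 1.36828, f(32/7) ≈ 1.51983, f(73/14) ≈ 1.65140, f(41/7) ≈ 1.76766.
Sum = Δt · [f(2) + f(37/14) + f(23/7) + ...].
Sum ≈ 5.88970.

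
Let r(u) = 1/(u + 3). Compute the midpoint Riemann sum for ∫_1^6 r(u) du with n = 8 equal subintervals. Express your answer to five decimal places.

Δu = (6 − 1)/8 = 0.625.
Midpoints: 1.3125, 1.9375, 2.5625, 3.1875, 3.8125, 4.4375, 5.0625, 5.6875.
r(1.3125) = 16/69, r(1.9375) = 16/79, r(2.5625) = 16/89, r(3.1875) = 16/99, r(3.8125) = 16/109, r(4.4375) = 16/119, r(5.0625) = 16/129, r(5.6875) = 16/139.
Sum = Δu · [r(1.3125) + r(1.9375) + r(2.5625) + ...].
Sum ≈ 0.81012.

0.81012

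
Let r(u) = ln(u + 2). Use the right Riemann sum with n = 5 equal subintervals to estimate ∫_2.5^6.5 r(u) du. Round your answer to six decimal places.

Δu = (6.5 − 2.5)/5 = 0.8.
Right endpoints: 3.3, 4.1, 4.9, 5.7, 6.5.
r(3.3) ≈ 1.667707, r(4.1) ≈ 1.808289, r(4.9) ≈ 1.931521, r(5.7) ≈ 2.041220, r(6.5) ≈ 2.140066.
Sum = Δu · [r(3.3) + r(4.1) + r(4.9) + r(5.7) + r(6.5)].
Sum ≈ 7.671043.

7.671043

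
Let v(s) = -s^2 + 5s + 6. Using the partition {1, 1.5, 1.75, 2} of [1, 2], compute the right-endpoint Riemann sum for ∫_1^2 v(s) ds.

11.546875

Subinterval widths: 0.5, 0.25, 0.25.
Right endpoints: 1.5, 1.75, 2.
v(1.5) = 11.25, v(1.75) = 11.6875, v(2) = 12.
Sum = Σ Δs_i · v(s_i).
Sum = 11.546875.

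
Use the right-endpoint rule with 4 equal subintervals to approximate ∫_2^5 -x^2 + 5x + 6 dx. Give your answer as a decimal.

Δx = (5 − 2)/4 = 0.75.
Right endpoints: 2.75, 3.5, 4.25, 5.
f(2.75) = 12.1875, f(3.5) = 11.25, f(4.25) = 9.1875, f(5) = 6.
Sum = Δx · [f(2.75) + f(3.5) + f(4.25) + f(5)].
Sum = 28.96875.

28.96875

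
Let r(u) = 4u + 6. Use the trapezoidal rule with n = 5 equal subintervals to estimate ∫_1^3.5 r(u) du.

Δu = (3.5 − 1)/5 = 0.5.
r(1) = 10, r(1.5) = 12, r(2) = 14, r(2.5) = 16, r(3) = 18, r(3.5) = 20.
T_5 = (Δu/2)·[r(u_0) + 2r(u_1) + ... + 2r(u_{4}) + r(u_5)].
Sum = 37.5.

37.5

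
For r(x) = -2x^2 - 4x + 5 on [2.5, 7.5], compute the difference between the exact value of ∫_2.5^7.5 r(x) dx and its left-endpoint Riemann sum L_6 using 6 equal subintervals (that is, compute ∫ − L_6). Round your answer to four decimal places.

-48.8426

Exact integral: ∫_2.5^7.5 r(x) dx ≈ -345.833333.
L_6 ≈ -296.990741.
Error ≈ -345.833333 − (-296.990741) ≈ -48.8426.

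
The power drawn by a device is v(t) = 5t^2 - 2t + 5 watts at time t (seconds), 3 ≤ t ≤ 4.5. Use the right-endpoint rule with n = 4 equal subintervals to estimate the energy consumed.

Δt = (4.5 − 3)/4 = 0.375.
Right endpoints: 3.375, 3.75, 4.125, 4.5.
v(3.375) = 55.203125, v(3.75) = 67.8125, v(4.125) = 81.828125, v(4.5) = 97.25.
Sum = Δt · [v(3.375) + v(3.75) + v(4.125) + v(4.5)].
Sum = 113.28515625.

113.28515625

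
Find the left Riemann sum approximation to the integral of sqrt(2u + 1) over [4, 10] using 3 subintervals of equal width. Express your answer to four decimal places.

Δu = (10 − 4)/3 = 2.
Left endpoints: 4, 6, 8.
f(4) ≈ 3.0000, f(6) ≈ 3.6056, f(8) ≈ 4.1231.
Sum = Δu · [f(4) + f(6) + f(8)].
Sum ≈ 21.4573.

21.4573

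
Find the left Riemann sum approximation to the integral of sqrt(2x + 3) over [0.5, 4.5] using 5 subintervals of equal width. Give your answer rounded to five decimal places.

10.59288

Δx = (4.5 − 0.5)/5 = 0.8.
Left endpoints: 0.5, 1.3, 2.1, 2.9, 3.7.
f(0.5) ≈ 2.00000, f(1.3) ≈ 2.36643, f(2.1) ≈ 2.68328, f(2.9) ≈ 2.96648, f(3.7) ≈ 3.22490.
Sum = Δx · [f(0.5) + f(1.3) + f(2.1) + f(2.9) + f(3.7)].
Sum ≈ 10.59288.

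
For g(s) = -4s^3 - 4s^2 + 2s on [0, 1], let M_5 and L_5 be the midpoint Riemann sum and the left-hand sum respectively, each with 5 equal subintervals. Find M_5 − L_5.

M_5 = -1.3.
L_5 = -0.8.
M_5 − L_5 = -0.5.

-0.5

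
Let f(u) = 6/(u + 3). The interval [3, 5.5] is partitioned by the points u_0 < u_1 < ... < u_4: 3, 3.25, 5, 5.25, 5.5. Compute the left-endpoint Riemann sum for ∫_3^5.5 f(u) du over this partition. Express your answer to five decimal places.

2.29932

Subinterval widths: 0.25, 1.75, 0.25, 0.25.
Left endpoints: 3, 3.25, 5, 5.25.
f(3) = 1, f(3.25) = 0.96, f(5) = 0.75, f(5.25) = 8/11.
Sum = Σ Δu_i · f(u_i).
Sum ≈ 2.29932.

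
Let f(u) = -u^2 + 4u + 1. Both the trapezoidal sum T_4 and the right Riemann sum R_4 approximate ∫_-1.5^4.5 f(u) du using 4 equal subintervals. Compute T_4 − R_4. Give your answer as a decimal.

-4.5

T_4 = 8.25.
R_4 = 12.75.
T_4 − R_4 = -4.5.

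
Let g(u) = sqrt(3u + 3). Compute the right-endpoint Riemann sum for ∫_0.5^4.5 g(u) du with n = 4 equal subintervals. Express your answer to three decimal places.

13.715

Δu = (4.5 − 0.5)/4 = 1.
Right endpoints: 1.5, 2.5, 3.5, 4.5.
g(1.5) ≈ 2.739, g(2.5) ≈ 3.240, g(3.5) ≈ 3.674, g(4.5) ≈ 4.062.
Sum = Δu · [g(1.5) + g(2.5) + g(3.5) + g(4.5)].
Sum ≈ 13.715.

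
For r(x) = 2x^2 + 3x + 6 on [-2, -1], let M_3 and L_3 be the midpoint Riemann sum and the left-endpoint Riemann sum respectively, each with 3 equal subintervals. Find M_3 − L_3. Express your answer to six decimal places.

-0.555556

M_3 ≈ 6.14814815.
L_3 ≈ 6.70370370.
M_3 − L_3 ≈ -0.555556.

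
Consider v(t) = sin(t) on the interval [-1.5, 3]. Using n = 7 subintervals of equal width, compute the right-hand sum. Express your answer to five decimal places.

1.38993

Δt = (3 − (-1.5))/7 = 9/14.
Right endpoints: -6/7, -3/14, 3/7, 15/14, 12/7, 33/14, 3.
v(-6/7) ≈ -0.75598, v(-3/14) ≈ -0.21265, v(3/7) ≈ 0.41557, v(15/14) ≈ 0.87789, v(12/7) ≈ 0.98972, v(33/14) ≈ 0.70644, v(3) ≈ 0.14112.
Sum = Δt · [v(-6/7) + v(-3/14) + v(3/7) + ...].
Sum ≈ 1.38993.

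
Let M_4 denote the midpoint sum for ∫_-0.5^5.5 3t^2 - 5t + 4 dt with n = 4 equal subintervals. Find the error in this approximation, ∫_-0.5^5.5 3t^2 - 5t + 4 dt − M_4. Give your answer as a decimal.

Exact integral: ∫_-0.5^5.5 f(t) dt = 115.5.
M_4 = 112.125.
Error = 115.5 − 112.125 = 3.375.

3.375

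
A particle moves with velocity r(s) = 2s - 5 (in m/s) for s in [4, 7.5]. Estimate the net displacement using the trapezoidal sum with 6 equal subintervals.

22.75

Δs = (7.5 − 4)/6 = 7/12.
r(4) = 3, r(55/12) = 25/6, r(31/6) = 16/3, r(5.75) = 6.5, r(19/3) = 23/3, r(83/12) = 53/6, r(7.5) = 10.
T_6 = (Δs/2)·[r(s_0) + 2r(s_1) + ... + 2r(s_{5}) + r(s_6)].
Sum = 22.75.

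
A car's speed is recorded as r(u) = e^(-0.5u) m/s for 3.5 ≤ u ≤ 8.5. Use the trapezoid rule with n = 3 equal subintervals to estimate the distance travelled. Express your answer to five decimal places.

0.33727

Δu = (8.5 − 3.5)/3 = 5/3.
r(3.5) ≈ 0.17377, r(31/6) ≈ 0.07552, r(41/6) ≈ 0.03282, r(8.5) ≈ 0.01426.
T_3 = (Δu/2)·[r(u_0) + 2r(u_1) + 2r(u_2) + r(u_3)].
Sum ≈ 0.33727.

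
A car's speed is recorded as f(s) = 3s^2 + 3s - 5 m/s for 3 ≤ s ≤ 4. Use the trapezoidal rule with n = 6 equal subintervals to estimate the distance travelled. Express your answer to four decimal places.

Δs = (4 − 3)/6 = 1/6.
f(3) = 31, f(19/6) = 415/12, f(10/3) = 115/3, f(3.5) = 42.25, f(11/3) = 139/3, f(23/6) = 607/12, f(4) = 55.
T_6 = (Δs/2)·[f(s_0) + 2f(s_1) + ... + 2f(s_{5}) + f(s_6)].
Sum ≈ 42.5139.

42.5139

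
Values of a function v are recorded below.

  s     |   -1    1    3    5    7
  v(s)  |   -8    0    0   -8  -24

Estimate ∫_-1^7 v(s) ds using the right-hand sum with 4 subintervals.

Δs = 2.
Sum = 2·[0 + 0 + (-8) + (-24)] = -64.

-64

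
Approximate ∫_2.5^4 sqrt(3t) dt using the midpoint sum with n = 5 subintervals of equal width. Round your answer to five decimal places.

Δt = (4 − 2.5)/5 = 0.3.
Midpoints: 2.65, 2.95, 3.25, 3.55, 3.85.
f(2.65) ≈ 2.81957, f(2.95) ≈ 2.97489, f(3.25) ≈ 3.12250, f(3.55) ≈ 3.26343, f(3.85) ≈ 3.39853.
Sum = Δt · [f(2.65) + f(2.95) + f(3.25) + f(3.55) + f(3.85)].
Sum ≈ 4.67368.

4.67368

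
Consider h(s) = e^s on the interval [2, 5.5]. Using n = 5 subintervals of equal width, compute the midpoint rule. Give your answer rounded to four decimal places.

232.5263

Δs = (5.5 − 2)/5 = 0.7.
Midpoints: 2.35, 3.05, 3.75, 4.45, 5.15.
h(2.35) ≈ 10.4856, h(3.05) ≈ 21.1153, h(3.75) ≈ 42.5211, h(4.45) ≈ 85.6269, h(5.15) ≈ 172.4315.
Sum = Δs · [h(2.35) + h(3.05) + h(3.75) + h(4.45) + h(5.15)].
Sum ≈ 232.5263.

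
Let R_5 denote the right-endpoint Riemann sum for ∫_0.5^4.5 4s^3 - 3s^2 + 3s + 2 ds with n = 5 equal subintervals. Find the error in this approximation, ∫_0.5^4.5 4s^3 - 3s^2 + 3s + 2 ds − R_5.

-137.92

Exact integral: ∫_0.5^4.5 f(s) ds = 357.
R_5 = 494.92.
Error = 357 − 494.92 = -137.92.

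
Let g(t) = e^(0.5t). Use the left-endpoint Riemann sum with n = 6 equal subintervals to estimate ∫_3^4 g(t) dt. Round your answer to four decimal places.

Δt = (4 − 3)/6 = 1/6.
Left endpoints: 3, 19/6, 10/3, 3.5, 11/3, 23/6.
g(3) ≈ 4.4817, g(19/6) ≈ 4.8712, g(10/3) ≈ 5.2945, g(3.5) ≈ 5.7546, g(11/3) ≈ 6.2547, g(23/6) ≈ 6.7983.
Sum = Δt · [g(3) + g(19/6) + g(10/3) + ...].
Sum ≈ 5.5758.

5.5758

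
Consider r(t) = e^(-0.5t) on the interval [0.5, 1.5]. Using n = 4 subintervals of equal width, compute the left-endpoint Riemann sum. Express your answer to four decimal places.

0.6520

Δt = (1.5 − 0.5)/4 = 0.25.
Left endpoints: 0.5, 0.75, 1, 1.25.
r(0.5) ≈ 0.7788, r(0.75) ≈ 0.6873, r(1) ≈ 0.6065, r(1.25) ≈ 0.5353.
Sum = Δt · [r(0.5) + r(0.75) + r(1) + r(1.25)].
Sum ≈ 0.6520.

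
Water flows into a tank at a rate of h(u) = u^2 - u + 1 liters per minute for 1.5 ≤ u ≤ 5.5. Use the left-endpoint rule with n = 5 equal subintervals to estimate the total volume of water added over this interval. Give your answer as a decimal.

35.16

Δu = (5.5 − 1.5)/5 = 0.8.
Left endpoints: 1.5, 2.3, 3.1, 3.9, 4.7.
h(1.5) = 1.75, h(2.3) = 3.99, h(3.1) = 7.51, h(3.9) = 12.31, h(4.7) = 18.39.
Sum = Δu · [h(1.5) + h(2.3) + h(3.1) + h(3.9) + h(4.7)].
Sum = 35.16.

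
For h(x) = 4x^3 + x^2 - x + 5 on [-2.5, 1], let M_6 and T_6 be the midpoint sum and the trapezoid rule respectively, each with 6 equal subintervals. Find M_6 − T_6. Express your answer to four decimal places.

M_6 ≈ -11.601852.
T_6 ≈ -13.983796.
M_6 − T_6 ≈ 2.3819.

2.3819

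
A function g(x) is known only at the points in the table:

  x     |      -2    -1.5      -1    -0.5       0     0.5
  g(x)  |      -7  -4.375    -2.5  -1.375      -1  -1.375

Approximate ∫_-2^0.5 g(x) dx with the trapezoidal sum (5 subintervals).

Δx = 0.5.
T_5 = (0.5/2)·[(-7) + 2·(-4.375) + 2·(-2.5) + 2·(-1.375) + 2·(-1) + (-1.375)] = -6.71875.

-6.71875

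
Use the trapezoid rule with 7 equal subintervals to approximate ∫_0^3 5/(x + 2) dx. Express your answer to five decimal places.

Δx = (3 − 0)/7 = 3/7.
f(0) = 2.5, f(3/7) = 35/17, f(6/7) = 1.75, f(9/7) = 35/23, f(12/7) = 35/26, f(15/7) = 35/29, f(18/7) = 1.09375, f(3) = 1.
T_7 = (Δx/2)·[f(x_0) + 2f(x_1) + ... + 2f(x_{6}) + f(x_7)].
Sum ≈ 4.59744.

4.59744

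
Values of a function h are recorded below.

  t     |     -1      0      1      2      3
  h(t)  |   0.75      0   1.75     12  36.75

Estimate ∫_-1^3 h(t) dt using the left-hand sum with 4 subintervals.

Δt = 1.
Sum = 1·[0.75 + 0 + 1.75 + 12] = 14.5.

14.5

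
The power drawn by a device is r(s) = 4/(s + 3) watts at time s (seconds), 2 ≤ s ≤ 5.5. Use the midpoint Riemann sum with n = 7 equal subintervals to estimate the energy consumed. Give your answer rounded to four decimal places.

Δs = (5.5 − 2)/7 = 0.5.
Midpoints: 2.25, 2.75, 3.25, 3.75, 4.25, 4.75, 5.25.
r(2.25) = 16/21, r(2.75) = 16/23, r(3.25) = 0.64, r(3.75) = 16/27, r(4.25) = 16/29, r(4.75) = 16/31, r(5.25) = 16/33.
Sum = Δs · [r(2.25) + r(2.75) + r(3.25) + ...].
Sum ≈ 2.1214.

2.1214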